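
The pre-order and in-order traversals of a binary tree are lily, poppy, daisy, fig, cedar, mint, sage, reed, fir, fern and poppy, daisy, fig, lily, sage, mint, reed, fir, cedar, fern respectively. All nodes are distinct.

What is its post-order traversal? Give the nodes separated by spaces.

The first element of pre-order is the root; it splits in-order into left and right subtrees.
Root lily: left subtree has 3 nodes {poppy, daisy, fig}, right has 6 {sage, mint, reed, fir, cedar, fern}.
  Root poppy: left subtree has 0 nodes { }, right has 2 {daisy, fig}.
    Root daisy: left subtree has 0 nodes { }, right has 1 {fig}.
  Root cedar: left subtree has 4 nodes {sage, mint, reed, fir}, right has 1 {fern}.
    Root mint: left subtree has 1 node {sage}, right has 2 {reed, fir}.
      Root reed: left subtree has 0 nodes { }, right has 1 {fir}.

fig daisy poppy sage fir reed mint fern cedar lily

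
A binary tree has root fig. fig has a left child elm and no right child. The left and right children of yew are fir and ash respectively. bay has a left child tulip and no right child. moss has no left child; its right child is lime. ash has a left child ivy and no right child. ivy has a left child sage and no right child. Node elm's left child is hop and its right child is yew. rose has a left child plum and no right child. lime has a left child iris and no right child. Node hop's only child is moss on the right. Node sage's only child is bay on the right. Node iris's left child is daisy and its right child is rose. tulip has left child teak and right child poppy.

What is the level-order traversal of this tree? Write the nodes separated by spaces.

fig elm hop yew moss fir ash lime ivy iris sage daisy rose bay plum tulip teak poppy

Level-order visits nodes level by level from the root, left to right within each level.
Level 0: fig
Level 1: elm
Level 2: hop, yew
Level 3: moss, fir, ash
Level 4: lime, ivy
Level 5: iris, sage
Level 6: daisy, rose, bay
Level 7: plum, tulip
Level 8: teak, poppy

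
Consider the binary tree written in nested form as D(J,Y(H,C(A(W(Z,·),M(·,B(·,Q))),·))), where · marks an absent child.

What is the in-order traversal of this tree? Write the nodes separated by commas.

In-order visits the left subtree, then the node, then the right subtree.
At D: go left to J.
  J is a leaf — visit J.
Visit D.
At D: go right to Y.
  At Y: go left to H.
    H is a leaf — visit H.
  Visit Y.
  At Y: go right to C.
    At C: go left to A.
      At A: go left to W.
        At W: go left to Z.
          Z is a leaf — visit Z.
        Visit W.
        At W: no right child.
      Visit A.
      At A: go right to M.
        At M: no left child.
        Visit M.
        At M: go right to B.
          At B: no left child.
          Visit B.
          At B: go right to Q.
            Q is a leaf — visit Q.
    Visit C.
    At C: no right child.

J, D, H, Y, Z, W, A, M, B, Q, C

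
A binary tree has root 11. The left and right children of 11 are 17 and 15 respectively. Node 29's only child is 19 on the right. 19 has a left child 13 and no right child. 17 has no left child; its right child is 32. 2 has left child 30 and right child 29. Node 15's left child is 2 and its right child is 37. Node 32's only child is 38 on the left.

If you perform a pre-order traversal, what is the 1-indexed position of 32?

3

Pre-order visits the node, then its left subtree, then its right subtree.
Visit 11.
At 11: go left to 17.
  Visit 17.
  At 17: no left child.
  At 17: go right to 32.
    Visit 32.
    At 32: go left to 38.
      38 is a leaf — visit 38.
    At 32: no right child.
At 11: go right to 15.
  Visit 15.
  At 15: go left to 2.
    Visit 2.
    At 2: go left to 30.
      30 is a leaf — visit 30.
    At 2: go right to 29.
      Visit 29.
      At 29: no left child.
      At 29: go right to 19.
        Visit 19.
        At 19: go left to 13.
          13 is a leaf — visit 13.
        At 19: no right child.
  At 15: go right to 37.
    37 is a leaf — visit 37.
Full pre-order sequence: 11, 17, 32, 38, 15, 2, 30, 29, 19, 13, 37.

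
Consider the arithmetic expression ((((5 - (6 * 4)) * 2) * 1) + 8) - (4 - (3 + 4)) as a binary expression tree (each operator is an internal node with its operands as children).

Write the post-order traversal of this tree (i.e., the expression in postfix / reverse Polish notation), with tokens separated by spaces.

5 6 4 * - 2 * 1 * 8 + 4 3 4 + - -

Post-order on an expression tree gives postfix notation: for each operator, emit left operand, right operand, then the operator.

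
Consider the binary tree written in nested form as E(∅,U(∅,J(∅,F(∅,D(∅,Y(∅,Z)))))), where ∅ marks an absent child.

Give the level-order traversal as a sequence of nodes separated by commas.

Level-order visits nodes level by level from the root, left to right within each level.
Level 0: E
Level 1: U
Level 2: J
Level 3: F
Level 4: D
Level 5: Y
Level 6: Z

E, U, J, F, D, Y, Z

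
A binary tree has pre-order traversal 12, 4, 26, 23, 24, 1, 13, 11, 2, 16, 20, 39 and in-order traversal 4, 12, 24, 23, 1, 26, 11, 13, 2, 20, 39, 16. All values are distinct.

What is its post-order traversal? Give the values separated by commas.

4, 24, 1, 23, 11, 39, 20, 16, 2, 13, 26, 12

The first element of pre-order is the root; it splits in-order into left and right subtrees.
Root 12: left subtree has 1 node {4}, right has 10 {24, 23, 1, 26, 11, 13, 2, 20, 39, 16}.
  Root 26: left subtree has 3 nodes {24, 23, 1}, right has 6 {11, 13, 2, 20, 39, 16}.
    Root 23: left subtree has 1 node {24}, right has 1 {1}.
    Root 13: left subtree has 1 node {11}, right has 4 {2, 20, 39, 16}.
      Root 2: left subtree has 0 nodes { }, right has 3 {20, 39, 16}.
        Root 16: left subtree has 2 nodes {20, 39}, right has 0 { }.
          Root 20: left subtree has 0 nodes { }, right has 1 {39}.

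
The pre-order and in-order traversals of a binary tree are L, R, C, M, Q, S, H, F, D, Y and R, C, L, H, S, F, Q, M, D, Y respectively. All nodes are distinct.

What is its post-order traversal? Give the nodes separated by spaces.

The first element of pre-order is the root; it splits in-order into left and right subtrees.
Root L: left subtree has 2 nodes {R, C}, right has 7 {H, S, F, Q, M, D, Y}.
  Root R: left subtree has 0 nodes { }, right has 1 {C}.
  Root M: left subtree has 4 nodes {H, S, F, Q}, right has 2 {D, Y}.
    Root Q: left subtree has 3 nodes {H, S, F}, right has 0 { }.
      Root S: left subtree has 1 node {H}, right has 1 {F}.
    Root D: left subtree has 0 nodes { }, right has 1 {Y}.

C R H F S Q Y D M L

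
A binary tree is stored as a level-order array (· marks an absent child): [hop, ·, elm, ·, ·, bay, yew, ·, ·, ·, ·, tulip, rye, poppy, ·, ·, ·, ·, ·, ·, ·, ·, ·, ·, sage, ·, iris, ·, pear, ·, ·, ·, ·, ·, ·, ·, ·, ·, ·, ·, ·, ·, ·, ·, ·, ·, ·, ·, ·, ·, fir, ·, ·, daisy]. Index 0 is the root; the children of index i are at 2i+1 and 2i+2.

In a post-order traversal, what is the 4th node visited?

Post-order visits the left subtree, then the right subtree, then the node.
At hop: no left child.
At hop: go right to elm.
  At elm: go left to bay.
    At bay: go left to tulip.
      At tulip: no left child.
      At tulip: go right to sage.
        At sage: no left child.
        At sage: go right to fir.
          fir is a leaf — visit fir.
        Visit sage.
      Visit tulip.
    At bay: go right to rye.
      At rye: no left child.
      At rye: go right to iris.
        At iris: go left to daisy.
          daisy is a leaf — visit daisy.
        At iris: no right child.
        Visit iris.
      Visit rye.
    Visit bay.
  At elm: go right to yew.
    At yew: go left to poppy.
      At poppy: no left child.
      At poppy: go right to pear.
        pear is a leaf — visit pear.
      Visit poppy.
    At yew: no right child.
    Visit yew.
  Visit elm.
Visit hop.
Full post-order sequence: fir, sage, tulip, daisy, iris, rye, bay, pear, poppy, yew, elm, hop.

daisy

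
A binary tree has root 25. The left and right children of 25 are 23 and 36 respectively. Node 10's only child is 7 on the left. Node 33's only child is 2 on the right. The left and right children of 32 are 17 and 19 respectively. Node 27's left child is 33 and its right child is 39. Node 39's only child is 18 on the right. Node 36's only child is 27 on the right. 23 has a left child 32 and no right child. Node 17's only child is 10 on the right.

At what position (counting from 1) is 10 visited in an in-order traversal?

3

In-order visits the left subtree, then the node, then the right subtree.
At 25: go left to 23.
  At 23: go left to 32.
    At 32: go left to 17.
      At 17: no left child.
      Visit 17.
      At 17: go right to 10.
        At 10: go left to 7.
          7 is a leaf — visit 7.
        Visit 10.
        At 10: no right child.
    Visit 32.
    At 32: go right to 19.
      19 is a leaf — visit 19.
  Visit 23.
  At 23: no right child.
Visit 25.
At 25: go right to 36.
  At 36: no left child.
  Visit 36.
  At 36: go right to 27.
    At 27: go left to 33.
      At 33: no left child.
      Visit 33.
      At 33: go right to 2.
        2 is a leaf — visit 2.
    Visit 27.
    At 27: go right to 39.
      At 39: no left child.
      Visit 39.
      At 39: go right to 18.
        18 is a leaf — visit 18.
Full in-order sequence: 17, 7, 10, 32, 19, 23, 25, 36, 33, 2, 27, 39, 18.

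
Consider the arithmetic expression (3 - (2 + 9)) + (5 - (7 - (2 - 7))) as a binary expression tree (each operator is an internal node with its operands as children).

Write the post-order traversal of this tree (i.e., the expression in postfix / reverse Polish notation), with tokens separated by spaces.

3 2 9 + - 5 7 2 7 - - - +

Post-order on an expression tree gives postfix notation: for each operator, emit left operand, right operand, then the operator.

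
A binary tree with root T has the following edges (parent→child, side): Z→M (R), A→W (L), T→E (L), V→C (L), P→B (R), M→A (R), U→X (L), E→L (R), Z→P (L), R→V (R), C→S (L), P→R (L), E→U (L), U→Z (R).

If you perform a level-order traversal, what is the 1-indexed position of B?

10

Level-order visits nodes level by level from the root, left to right within each level.
Level 0: T
Level 1: E
Level 2: U, L
Level 3: X, Z
Level 4: P, M
Level 5: R, B, A
Level 6: V, W
Level 7: C
Level 8: S
Full level-order sequence: T, E, U, L, X, Z, P, M, R, B, A, V, W, C, S.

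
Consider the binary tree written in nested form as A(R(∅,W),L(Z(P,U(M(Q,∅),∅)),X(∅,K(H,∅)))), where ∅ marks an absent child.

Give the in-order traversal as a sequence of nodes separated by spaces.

R W A P Z Q M U L X H K

In-order visits the left subtree, then the node, then the right subtree.
At A: go left to R.
  At R: no left child.
  Visit R.
  At R: go right to W.
    W is a leaf — visit W.
Visit A.
At A: go right to L.
  At L: go left to Z.
    At Z: go left to P.
      P is a leaf — visit P.
    Visit Z.
    At Z: go right to U.
      At U: go left to M.
        At M: go left to Q.
          Q is a leaf — visit Q.
        Visit M.
        At M: no right child.
      Visit U.
      At U: no right child.
  Visit L.
  At L: go right to X.
    At X: no left child.
    Visit X.
    At X: go right to K.
      At K: go left to H.
        H is a leaf — visit H.
      Visit K.
      At K: no right child.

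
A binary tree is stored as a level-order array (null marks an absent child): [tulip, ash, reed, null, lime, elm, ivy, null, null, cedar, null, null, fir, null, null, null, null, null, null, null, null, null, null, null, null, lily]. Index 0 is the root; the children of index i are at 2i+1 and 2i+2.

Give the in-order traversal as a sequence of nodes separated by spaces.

ash cedar lime tulip elm lily fir reed ivy

In-order visits the left subtree, then the node, then the right subtree.
At tulip: go left to ash.
  At ash: no left child.
  Visit ash.
  At ash: go right to lime.
    At lime: go left to cedar.
      cedar is a leaf — visit cedar.
    Visit lime.
    At lime: no right child.
Visit tulip.
At tulip: go right to reed.
  At reed: go left to elm.
    At elm: no left child.
    Visit elm.
    At elm: go right to fir.
      At fir: go left to lily.
        lily is a leaf — visit lily.
      Visit fir.
      At fir: no right child.
  Visit reed.
  At reed: go right to ivy.
    ivy is a leaf — visit ivy.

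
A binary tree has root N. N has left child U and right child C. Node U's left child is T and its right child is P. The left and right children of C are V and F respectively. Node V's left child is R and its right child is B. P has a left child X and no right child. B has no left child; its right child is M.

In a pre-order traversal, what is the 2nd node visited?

U

Pre-order visits the node, then its left subtree, then its right subtree.
Visit N.
At N: go left to U.
  Visit U.
  At U: go left to T.
    T is a leaf — visit T.
  At U: go right to P.
    Visit P.
    At P: go left to X.
      X is a leaf — visit X.
    At P: no right child.
At N: go right to C.
  Visit C.
  At C: go left to V.
    Visit V.
    At V: go left to R.
      R is a leaf — visit R.
    At V: go right to B.
      Visit B.
      At B: no left child.
      At B: go right to M.
        M is a leaf — visit M.
  At C: go right to F.
    F is a leaf — visit F.
Full pre-order sequence: N, U, T, P, X, C, V, R, B, M, F.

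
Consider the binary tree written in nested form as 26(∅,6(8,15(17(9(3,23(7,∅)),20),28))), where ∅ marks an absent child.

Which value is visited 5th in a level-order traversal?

17

Level-order visits nodes level by level from the root, left to right within each level.
Level 0: 26
Level 1: 6
Level 2: 8, 15
Level 3: 17, 28
Level 4: 9, 20
Level 5: 3, 23
Level 6: 7
Full level-order sequence: 26, 6, 8, 15, 17, 28, 9, 20, 3, 23, 7.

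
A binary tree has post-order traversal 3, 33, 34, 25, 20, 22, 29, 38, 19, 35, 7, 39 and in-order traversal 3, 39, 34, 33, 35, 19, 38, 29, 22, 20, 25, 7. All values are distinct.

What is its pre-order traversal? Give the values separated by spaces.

The last element of post-order is the root; it splits in-order into left and right subtrees.
Root 39: left subtree has 1 node {3}, right has 10 {34, 33, 35, 19, 38, 29, 22, 20, 25, 7}.
  Root 7: left subtree has 9 nodes {34, 33, 35, 19, 38, 29, 22, 20, 25}, right has 0 { }.
    Root 35: left subtree has 2 nodes {34, 33}, right has 6 {19, 38, 29, 22, 20, 25}.
      Root 34: left subtree has 0 nodes { }, right has 1 {33}.
      Root 19: left subtree has 0 nodes { }, right has 5 {38, 29, 22, 20, 25}.
        Root 38: left subtree has 0 nodes { }, right has 4 {29, 22, 20, 25}.
          Root 29: left subtree has 0 nodes { }, right has 3 {22, 20, 25}.
            Root 22: left subtree has 0 nodes { }, right has 2 {20, 25}.
              Root 20: left subtree has 0 nodes { }, right has 1 {25}.

39 3 7 35 34 33 19 38 29 22 20 25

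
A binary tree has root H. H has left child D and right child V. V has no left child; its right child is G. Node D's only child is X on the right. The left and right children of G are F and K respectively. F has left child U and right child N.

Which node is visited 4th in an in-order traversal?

V

In-order visits the left subtree, then the node, then the right subtree.
At H: go left to D.
  At D: no left child.
  Visit D.
  At D: go right to X.
    X is a leaf — visit X.
Visit H.
At H: go right to V.
  At V: no left child.
  Visit V.
  At V: go right to G.
    At G: go left to F.
      At F: go left to U.
        U is a leaf — visit U.
      Visit F.
      At F: go right to N.
        N is a leaf — visit N.
    Visit G.
    At G: go right to K.
      K is a leaf — visit K.
Full in-order sequence: D, X, H, V, U, F, N, G, K.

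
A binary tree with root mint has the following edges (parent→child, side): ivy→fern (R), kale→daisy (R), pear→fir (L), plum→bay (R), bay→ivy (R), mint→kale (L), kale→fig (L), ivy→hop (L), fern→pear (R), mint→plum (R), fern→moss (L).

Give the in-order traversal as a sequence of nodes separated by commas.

In-order visits the left subtree, then the node, then the right subtree.
At mint: go left to kale.
  At kale: go left to fig.
    fig is a leaf — visit fig.
  Visit kale.
  At kale: go right to daisy.
    daisy is a leaf — visit daisy.
Visit mint.
At mint: go right to plum.
  At plum: no left child.
  Visit plum.
  At plum: go right to bay.
    At bay: no left child.
    Visit bay.
    At bay: go right to ivy.
      At ivy: go left to hop.
        hop is a leaf — visit hop.
      Visit ivy.
      At ivy: go right to fern.
        At fern: go left to moss.
          moss is a leaf — visit moss.
        Visit fern.
        At fern: go right to pear.
          At pear: go left to fir.
            fir is a leaf — visit fir.
          Visit pear.
          At pear: no right child.

fig, kale, daisy, mint, plum, bay, hop, ivy, moss, fern, fir, pear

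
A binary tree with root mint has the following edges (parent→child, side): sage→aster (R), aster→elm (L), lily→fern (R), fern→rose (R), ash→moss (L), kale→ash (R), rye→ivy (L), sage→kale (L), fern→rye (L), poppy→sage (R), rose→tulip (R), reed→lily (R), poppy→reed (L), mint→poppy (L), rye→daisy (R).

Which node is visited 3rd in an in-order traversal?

In-order visits the left subtree, then the node, then the right subtree.
At mint: go left to poppy.
  At poppy: go left to reed.
    At reed: no left child.
    Visit reed.
    At reed: go right to lily.
      At lily: no left child.
      Visit lily.
      At lily: go right to fern.
        At fern: go left to rye.
          At rye: go left to ivy.
            ivy is a leaf — visit ivy.
          Visit rye.
          At rye: go right to daisy.
            daisy is a leaf — visit daisy.
        Visit fern.
        At fern: go right to rose.
          At rose: no left child.
          Visit rose.
          At rose: go right to tulip.
            tulip is a leaf — visit tulip.
  Visit poppy.
  At poppy: go right to sage.
    At sage: go left to kale.
      At kale: no left child.
      Visit kale.
      At kale: go right to ash.
        At ash: go left to moss.
          moss is a leaf — visit moss.
        Visit ash.
        At ash: no right child.
    Visit sage.
    At sage: go right to aster.
      At aster: go left to elm.
        elm is a leaf — visit elm.
      Visit aster.
      At aster: no right child.
Visit mint.
At mint: no right child.
Full in-order sequence: reed, lily, ivy, rye, daisy, fern, rose, tulip, poppy, kale, moss, ash, sage, elm, aster, mint.

ivy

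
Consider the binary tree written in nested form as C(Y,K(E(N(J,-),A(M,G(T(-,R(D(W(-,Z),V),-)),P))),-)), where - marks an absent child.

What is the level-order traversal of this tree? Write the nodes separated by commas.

C, Y, K, E, N, A, J, M, G, T, P, R, D, W, V, Z

Level-order visits nodes level by level from the root, left to right within each level.
Level 0: C
Level 1: Y, K
Level 2: E
Level 3: N, A
Level 4: J, M, G
Level 5: T, P
Level 6: R
Level 7: D
Level 8: W, V
Level 9: Z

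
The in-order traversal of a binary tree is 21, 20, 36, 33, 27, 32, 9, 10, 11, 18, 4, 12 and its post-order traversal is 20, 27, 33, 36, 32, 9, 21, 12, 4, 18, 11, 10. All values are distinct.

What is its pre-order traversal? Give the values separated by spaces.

10 21 9 32 36 20 33 27 11 18 4 12

The last element of post-order is the root; it splits in-order into left and right subtrees.
Root 10: left subtree has 7 nodes {21, 20, 36, 33, 27, 32, 9}, right has 4 {11, 18, 4, 12}.
  Root 21: left subtree has 0 nodes { }, right has 6 {20, 36, 33, 27, 32, 9}.
    Root 9: left subtree has 5 nodes {20, 36, 33, 27, 32}, right has 0 { }.
      Root 32: left subtree has 4 nodes {20, 36, 33, 27}, right has 0 { }.
        Root 36: left subtree has 1 node {20}, right has 2 {33, 27}.
          Root 33: left subtree has 0 nodes { }, right has 1 {27}.
  Root 11: left subtree has 0 nodes { }, right has 3 {18, 4, 12}.
    Root 18: left subtree has 0 nodes { }, right has 2 {4, 12}.
      Root 4: left subtree has 0 nodes { }, right has 1 {12}.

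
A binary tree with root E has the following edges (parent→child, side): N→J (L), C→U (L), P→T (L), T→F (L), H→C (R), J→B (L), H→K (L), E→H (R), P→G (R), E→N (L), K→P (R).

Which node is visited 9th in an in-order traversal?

In-order visits the left subtree, then the node, then the right subtree.
At E: go left to N.
  At N: go left to J.
    At J: go left to B.
      B is a leaf — visit B.
    Visit J.
    At J: no right child.
  Visit N.
  At N: no right child.
Visit E.
At E: go right to H.
  At H: go left to K.
    At K: no left child.
    Visit K.
    At K: go right to P.
      At P: go left to T.
        At T: go left to F.
          F is a leaf — visit F.
        Visit T.
        At T: no right child.
      Visit P.
      At P: go right to G.
        G is a leaf — visit G.
  Visit H.
  At H: go right to C.
    At C: go left to U.
      U is a leaf — visit U.
    Visit C.
    At C: no right child.
Full in-order sequence: B, J, N, E, K, F, T, P, G, H, U, C.

G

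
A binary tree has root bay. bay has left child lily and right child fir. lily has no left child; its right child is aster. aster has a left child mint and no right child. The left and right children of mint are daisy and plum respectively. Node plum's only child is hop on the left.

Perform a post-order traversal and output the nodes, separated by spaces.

Post-order visits the left subtree, then the right subtree, then the node.
At bay: go left to lily.
  At lily: no left child.
  At lily: go right to aster.
    At aster: go left to mint.
      At mint: go left to daisy.
        daisy is a leaf — visit daisy.
      At mint: go right to plum.
        At plum: go left to hop.
          hop is a leaf — visit hop.
        At plum: no right child.
        Visit plum.
      Visit mint.
    At aster: no right child.
    Visit aster.
  Visit lily.
At bay: go right to fir.
  fir is a leaf — visit fir.
Visit bay.

daisy hop plum mint aster lily fir bay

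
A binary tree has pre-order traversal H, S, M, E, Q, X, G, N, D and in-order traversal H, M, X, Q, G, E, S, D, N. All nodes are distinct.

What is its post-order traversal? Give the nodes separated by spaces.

X G Q E M D N S H

The first element of pre-order is the root; it splits in-order into left and right subtrees.
Root H: left subtree has 0 nodes { }, right has 8 {M, X, Q, G, E, S, D, N}.
  Root S: left subtree has 5 nodes {M, X, Q, G, E}, right has 2 {D, N}.
    Root M: left subtree has 0 nodes { }, right has 4 {X, Q, G, E}.
      Root E: left subtree has 3 nodes {X, Q, G}, right has 0 { }.
        Root Q: left subtree has 1 node {X}, right has 1 {G}.
    Root N: left subtree has 1 node {D}, right has 0 { }.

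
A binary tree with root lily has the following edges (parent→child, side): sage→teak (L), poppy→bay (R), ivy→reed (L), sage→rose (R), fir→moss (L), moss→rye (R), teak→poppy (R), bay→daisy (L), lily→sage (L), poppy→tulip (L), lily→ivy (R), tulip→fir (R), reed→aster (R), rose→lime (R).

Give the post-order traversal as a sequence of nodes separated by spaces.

rye moss fir tulip daisy bay poppy teak lime rose sage aster reed ivy lily

Post-order visits the left subtree, then the right subtree, then the node.
At lily: go left to sage.
  At sage: go left to teak.
    At teak: no left child.
    At teak: go right to poppy.
      At poppy: go left to tulip.
        At tulip: no left child.
        At tulip: go right to fir.
          At fir: go left to moss.
            At moss: no left child.
            At moss: go right to rye.
              rye is a leaf — visit rye.
            Visit moss.
          At fir: no right child.
          Visit fir.
        Visit tulip.
      At poppy: go right to bay.
        At bay: go left to daisy.
          daisy is a leaf — visit daisy.
        At bay: no right child.
        Visit bay.
      Visit poppy.
    Visit teak.
  At sage: go right to rose.
    At rose: no left child.
    At rose: go right to lime.
      lime is a leaf — visit lime.
    Visit rose.
  Visit sage.
At lily: go right to ivy.
  At ivy: go left to reed.
    At reed: no left child.
    At reed: go right to aster.
      aster is a leaf — visit aster.
    Visit reed.
  At ivy: no right child.
  Visit ivy.
Visit lily.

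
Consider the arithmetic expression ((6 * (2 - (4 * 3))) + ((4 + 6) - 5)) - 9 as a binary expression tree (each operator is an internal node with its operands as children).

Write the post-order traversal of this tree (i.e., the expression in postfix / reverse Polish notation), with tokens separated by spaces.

6 2 4 3 * - * 4 6 + 5 - + 9 -

Post-order on an expression tree gives postfix notation: for each operator, emit left operand, right operand, then the operator.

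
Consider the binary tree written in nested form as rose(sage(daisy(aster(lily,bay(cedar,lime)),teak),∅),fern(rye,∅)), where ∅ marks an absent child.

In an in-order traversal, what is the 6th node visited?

In-order visits the left subtree, then the node, then the right subtree.
At rose: go left to sage.
  At sage: go left to daisy.
    At daisy: go left to aster.
      At aster: go left to lily.
        lily is a leaf — visit lily.
      Visit aster.
      At aster: go right to bay.
        At bay: go left to cedar.
          cedar is a leaf — visit cedar.
        Visit bay.
        At bay: go right to lime.
          lime is a leaf — visit lime.
    Visit daisy.
    At daisy: go right to teak.
      teak is a leaf — visit teak.
  Visit sage.
  At sage: no right child.
Visit rose.
At rose: go right to fern.
  At fern: go left to rye.
    rye is a leaf — visit rye.
  Visit fern.
  At fern: no right child.
Full in-order sequence: lily, aster, cedar, bay, lime, daisy, teak, sage, rose, rye, fern.

daisy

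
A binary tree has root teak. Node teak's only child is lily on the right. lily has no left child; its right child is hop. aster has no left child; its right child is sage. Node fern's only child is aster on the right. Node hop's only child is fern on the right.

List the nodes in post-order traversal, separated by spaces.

sage aster fern hop lily teak

Post-order visits the left subtree, then the right subtree, then the node.
At teak: no left child.
At teak: go right to lily.
  At lily: no left child.
  At lily: go right to hop.
    At hop: no left child.
    At hop: go right to fern.
      At fern: no left child.
      At fern: go right to aster.
        At aster: no left child.
        At aster: go right to sage.
          sage is a leaf — visit sage.
        Visit aster.
      Visit fern.
    Visit hop.
  Visit lily.
Visit teak.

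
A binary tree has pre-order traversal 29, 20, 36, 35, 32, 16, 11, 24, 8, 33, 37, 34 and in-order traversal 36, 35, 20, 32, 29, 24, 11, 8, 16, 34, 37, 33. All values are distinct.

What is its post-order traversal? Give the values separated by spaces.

35 36 32 20 24 8 11 34 37 33 16 29

The first element of pre-order is the root; it splits in-order into left and right subtrees.
Root 29: left subtree has 4 nodes {36, 35, 20, 32}, right has 7 {24, 11, 8, 16, 34, 37, 33}.
  Root 20: left subtree has 2 nodes {36, 35}, right has 1 {32}.
    Root 36: left subtree has 0 nodes { }, right has 1 {35}.
  Root 16: left subtree has 3 nodes {24, 11, 8}, right has 3 {34, 37, 33}.
    Root 11: left subtree has 1 node {24}, right has 1 {8}.
    Root 33: left subtree has 2 nodes {34, 37}, right has 0 { }.
      Root 37: left subtree has 1 node {34}, right has 0 { }.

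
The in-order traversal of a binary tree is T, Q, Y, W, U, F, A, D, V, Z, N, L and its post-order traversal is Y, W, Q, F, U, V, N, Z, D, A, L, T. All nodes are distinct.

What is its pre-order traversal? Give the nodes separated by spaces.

T L A U Q W Y F D Z V N

The last element of post-order is the root; it splits in-order into left and right subtrees.
Root T: left subtree has 0 nodes { }, right has 11 {Q, Y, W, U, F, A, D, V, Z, N, L}.
  Root L: left subtree has 10 nodes {Q, Y, W, U, F, A, D, V, Z, N}, right has 0 { }.
    Root A: left subtree has 5 nodes {Q, Y, W, U, F}, right has 4 {D, V, Z, N}.
      Root U: left subtree has 3 nodes {Q, Y, W}, right has 1 {F}.
        Root Q: left subtree has 0 nodes { }, right has 2 {Y, W}.
          Root W: left subtree has 1 node {Y}, right has 0 { }.
      Root D: left subtree has 0 nodes { }, right has 3 {V, Z, N}.
        Root Z: left subtree has 1 node {V}, right has 1 {N}.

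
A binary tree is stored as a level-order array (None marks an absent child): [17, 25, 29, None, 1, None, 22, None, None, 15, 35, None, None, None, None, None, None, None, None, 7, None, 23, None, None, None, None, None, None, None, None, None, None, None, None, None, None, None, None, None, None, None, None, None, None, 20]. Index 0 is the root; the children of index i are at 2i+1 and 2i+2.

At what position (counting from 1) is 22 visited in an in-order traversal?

In-order visits the left subtree, then the node, then the right subtree.
At 17: go left to 25.
  At 25: no left child.
  Visit 25.
  At 25: go right to 1.
    At 1: go left to 15.
      At 15: go left to 7.
        7 is a leaf — visit 7.
      Visit 15.
      At 15: no right child.
    Visit 1.
    At 1: go right to 35.
      At 35: go left to 23.
        At 23: no left child.
        Visit 23.
        At 23: go right to 20.
          20 is a leaf — visit 20.
      Visit 35.
      At 35: no right child.
Visit 17.
At 17: go right to 29.
  At 29: no left child.
  Visit 29.
  At 29: go right to 22.
    22 is a leaf — visit 22.
Full in-order sequence: 25, 7, 15, 1, 23, 20, 35, 17, 29, 22.

10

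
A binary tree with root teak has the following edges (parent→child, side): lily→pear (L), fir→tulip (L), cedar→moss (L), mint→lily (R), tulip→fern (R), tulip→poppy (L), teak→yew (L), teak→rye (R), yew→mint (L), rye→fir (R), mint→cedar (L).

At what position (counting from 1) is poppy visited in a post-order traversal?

7

Post-order visits the left subtree, then the right subtree, then the node.
At teak: go left to yew.
  At yew: go left to mint.
    At mint: go left to cedar.
      At cedar: go left to moss.
        moss is a leaf — visit moss.
      At cedar: no right child.
      Visit cedar.
    At mint: go right to lily.
      At lily: go left to pear.
        pear is a leaf — visit pear.
      At lily: no right child.
      Visit lily.
    Visit mint.
  At yew: no right child.
  Visit yew.
At teak: go right to rye.
  At rye: no left child.
  At rye: go right to fir.
    At fir: go left to tulip.
      At tulip: go left to poppy.
        poppy is a leaf — visit poppy.
      At tulip: go right to fern.
        fern is a leaf — visit fern.
      Visit tulip.
    At fir: no right child.
    Visit fir.
  Visit rye.
Visit teak.
Full post-order sequence: moss, cedar, pear, lily, mint, yew, poppy, fern, tulip, fir, rye, teak.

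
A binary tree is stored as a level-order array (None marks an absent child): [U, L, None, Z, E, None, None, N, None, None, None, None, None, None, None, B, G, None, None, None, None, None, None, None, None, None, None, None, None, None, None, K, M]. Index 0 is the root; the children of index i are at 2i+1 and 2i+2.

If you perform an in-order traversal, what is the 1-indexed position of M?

3

In-order visits the left subtree, then the node, then the right subtree.
At U: go left to L.
  At L: go left to Z.
    At Z: go left to N.
      At N: go left to B.
        At B: go left to K.
          K is a leaf — visit K.
        Visit B.
        At B: go right to M.
          M is a leaf — visit M.
      Visit N.
      At N: go right to G.
        G is a leaf — visit G.
    Visit Z.
    At Z: no right child.
  Visit L.
  At L: go right to E.
    E is a leaf — visit E.
Visit U.
At U: no right child.
Full in-order sequence: K, B, M, N, G, Z, L, E, U.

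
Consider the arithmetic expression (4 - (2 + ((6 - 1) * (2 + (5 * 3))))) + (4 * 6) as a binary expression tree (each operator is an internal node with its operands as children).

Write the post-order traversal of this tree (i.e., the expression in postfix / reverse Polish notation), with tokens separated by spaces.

4 2 6 1 - 2 5 3 * + * + - 4 6 * +

Post-order on an expression tree gives postfix notation: for each operator, emit left operand, right operand, then the operator.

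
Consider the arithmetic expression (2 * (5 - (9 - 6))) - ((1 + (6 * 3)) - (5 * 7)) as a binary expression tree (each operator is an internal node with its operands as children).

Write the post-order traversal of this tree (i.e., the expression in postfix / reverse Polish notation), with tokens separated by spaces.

2 5 9 6 - - * 1 6 3 * + 5 7 * - -

Post-order on an expression tree gives postfix notation: for each operator, emit left operand, right operand, then the operator.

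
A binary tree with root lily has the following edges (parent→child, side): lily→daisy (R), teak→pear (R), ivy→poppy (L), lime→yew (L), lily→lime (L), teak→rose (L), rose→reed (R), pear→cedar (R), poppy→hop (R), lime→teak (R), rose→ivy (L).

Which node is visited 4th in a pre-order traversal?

Pre-order visits the node, then its left subtree, then its right subtree.
Visit lily.
At lily: go left to lime.
  Visit lime.
  At lime: go left to yew.
    yew is a leaf — visit yew.
  At lime: go right to teak.
    Visit teak.
    At teak: go left to rose.
      Visit rose.
      At rose: go left to ivy.
        Visit ivy.
        At ivy: go left to poppy.
          Visit poppy.
          At poppy: no left child.
          At poppy: go right to hop.
            hop is a leaf — visit hop.
        At ivy: no right child.
      At rose: go right to reed.
        reed is a leaf — visit reed.
    At teak: go right to pear.
      Visit pear.
      At pear: no left child.
      At pear: go right to cedar.
        cedar is a leaf — visit cedar.
At lily: go right to daisy.
  daisy is a leaf — visit daisy.
Full pre-order sequence: lily, lime, yew, teak, rose, ivy, poppy, hop, reed, pear, cedar, daisy.

teak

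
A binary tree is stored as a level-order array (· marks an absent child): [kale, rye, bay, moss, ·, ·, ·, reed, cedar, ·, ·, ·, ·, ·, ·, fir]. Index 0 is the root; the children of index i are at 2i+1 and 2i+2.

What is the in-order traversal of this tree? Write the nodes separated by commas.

fir, reed, moss, cedar, rye, kale, bay

In-order visits the left subtree, then the node, then the right subtree.
At kale: go left to rye.
  At rye: go left to moss.
    At moss: go left to reed.
      At reed: go left to fir.
        fir is a leaf — visit fir.
      Visit reed.
      At reed: no right child.
    Visit moss.
    At moss: go right to cedar.
      cedar is a leaf — visit cedar.
  Visit rye.
  At rye: no right child.
Visit kale.
At kale: go right to bay.
  bay is a leaf — visit bay.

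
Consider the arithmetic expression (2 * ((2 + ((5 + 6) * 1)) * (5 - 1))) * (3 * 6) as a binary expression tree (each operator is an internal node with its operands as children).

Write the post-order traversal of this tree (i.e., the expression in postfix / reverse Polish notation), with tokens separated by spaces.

2 2 5 6 + 1 * + 5 1 - * * 3 6 * *

Post-order on an expression tree gives postfix notation: for each operator, emit left operand, right operand, then the operator.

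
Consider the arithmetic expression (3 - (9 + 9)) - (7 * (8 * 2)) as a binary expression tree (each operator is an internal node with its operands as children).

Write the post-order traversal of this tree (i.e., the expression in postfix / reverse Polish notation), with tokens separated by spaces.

Post-order on an expression tree gives postfix notation: for each operator, emit left operand, right operand, then the operator.

3 9 9 + - 7 8 2 * * -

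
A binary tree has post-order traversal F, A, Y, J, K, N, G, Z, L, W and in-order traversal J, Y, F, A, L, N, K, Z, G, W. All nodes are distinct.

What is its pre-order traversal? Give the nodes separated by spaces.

The last element of post-order is the root; it splits in-order into left and right subtrees.
Root W: left subtree has 9 nodes {J, Y, F, A, L, N, K, Z, G}, right has 0 { }.
  Root L: left subtree has 4 nodes {J, Y, F, A}, right has 4 {N, K, Z, G}.
    Root J: left subtree has 0 nodes { }, right has 3 {Y, F, A}.
      Root Y: left subtree has 0 nodes { }, right has 2 {F, A}.
        Root A: left subtree has 1 node {F}, right has 0 { }.
    Root Z: left subtree has 2 nodes {N, K}, right has 1 {G}.
      Root N: left subtree has 0 nodes { }, right has 1 {K}.

W L J Y A F Z N K G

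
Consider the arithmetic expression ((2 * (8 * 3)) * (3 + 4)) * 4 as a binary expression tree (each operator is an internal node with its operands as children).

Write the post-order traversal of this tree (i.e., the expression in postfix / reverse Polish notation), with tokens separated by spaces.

Post-order on an expression tree gives postfix notation: for each operator, emit left operand, right operand, then the operator.

2 8 3 * * 3 4 + * 4 *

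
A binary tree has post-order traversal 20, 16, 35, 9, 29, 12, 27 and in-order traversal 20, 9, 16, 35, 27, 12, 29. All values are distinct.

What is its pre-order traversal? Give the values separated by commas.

27, 9, 20, 35, 16, 12, 29

The last element of post-order is the root; it splits in-order into left and right subtrees.
Root 27: left subtree has 4 nodes {20, 9, 16, 35}, right has 2 {12, 29}.
  Root 9: left subtree has 1 node {20}, right has 2 {16, 35}.
    Root 35: left subtree has 1 node {16}, right has 0 { }.
  Root 12: left subtree has 0 nodes { }, right has 1 {29}.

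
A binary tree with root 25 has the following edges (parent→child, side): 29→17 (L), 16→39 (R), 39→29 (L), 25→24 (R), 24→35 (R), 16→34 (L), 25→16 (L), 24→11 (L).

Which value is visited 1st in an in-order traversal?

In-order visits the left subtree, then the node, then the right subtree.
At 25: go left to 16.
  At 16: go left to 34.
    34 is a leaf — visit 34.
  Visit 16.
  At 16: go right to 39.
    At 39: go left to 29.
      At 29: go left to 17.
        17 is a leaf — visit 17.
      Visit 29.
      At 29: no right child.
    Visit 39.
    At 39: no right child.
Visit 25.
At 25: go right to 24.
  At 24: go left to 11.
    11 is a leaf — visit 11.
  Visit 24.
  At 24: go right to 35.
    35 is a leaf — visit 35.
Full in-order sequence: 34, 16, 17, 29, 39, 25, 11, 24, 35.

34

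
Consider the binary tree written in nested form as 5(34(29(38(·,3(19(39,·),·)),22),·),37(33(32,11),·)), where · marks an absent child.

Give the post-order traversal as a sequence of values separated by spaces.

39 19 3 38 22 29 34 32 11 33 37 5

Post-order visits the left subtree, then the right subtree, then the node.
At 5: go left to 34.
  At 34: go left to 29.
    At 29: go left to 38.
      At 38: no left child.
      At 38: go right to 3.
        At 3: go left to 19.
          At 19: go left to 39.
            39 is a leaf — visit 39.
          At 19: no right child.
          Visit 19.
        At 3: no right child.
        Visit 3.
      Visit 38.
    At 29: go right to 22.
      22 is a leaf — visit 22.
    Visit 29.
  At 34: no right child.
  Visit 34.
At 5: go right to 37.
  At 37: go left to 33.
    At 33: go left to 32.
      32 is a leaf — visit 32.
    At 33: go right to 11.
      11 is a leaf — visit 11.
    Visit 33.
  At 37: no right child.
  Visit 37.
Visit 5.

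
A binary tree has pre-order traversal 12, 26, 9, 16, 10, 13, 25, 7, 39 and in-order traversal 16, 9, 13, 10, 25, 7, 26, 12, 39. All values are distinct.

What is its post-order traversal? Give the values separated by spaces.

The first element of pre-order is the root; it splits in-order into left and right subtrees.
Root 12: left subtree has 7 nodes {16, 9, 13, 10, 25, 7, 26}, right has 1 {39}.
  Root 26: left subtree has 6 nodes {16, 9, 13, 10, 25, 7}, right has 0 { }.
    Root 9: left subtree has 1 node {16}, right has 4 {13, 10, 25, 7}.
      Root 10: left subtree has 1 node {13}, right has 2 {25, 7}.
        Root 25: left subtree has 0 nodes { }, right has 1 {7}.

16 13 7 25 10 9 26 39 12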